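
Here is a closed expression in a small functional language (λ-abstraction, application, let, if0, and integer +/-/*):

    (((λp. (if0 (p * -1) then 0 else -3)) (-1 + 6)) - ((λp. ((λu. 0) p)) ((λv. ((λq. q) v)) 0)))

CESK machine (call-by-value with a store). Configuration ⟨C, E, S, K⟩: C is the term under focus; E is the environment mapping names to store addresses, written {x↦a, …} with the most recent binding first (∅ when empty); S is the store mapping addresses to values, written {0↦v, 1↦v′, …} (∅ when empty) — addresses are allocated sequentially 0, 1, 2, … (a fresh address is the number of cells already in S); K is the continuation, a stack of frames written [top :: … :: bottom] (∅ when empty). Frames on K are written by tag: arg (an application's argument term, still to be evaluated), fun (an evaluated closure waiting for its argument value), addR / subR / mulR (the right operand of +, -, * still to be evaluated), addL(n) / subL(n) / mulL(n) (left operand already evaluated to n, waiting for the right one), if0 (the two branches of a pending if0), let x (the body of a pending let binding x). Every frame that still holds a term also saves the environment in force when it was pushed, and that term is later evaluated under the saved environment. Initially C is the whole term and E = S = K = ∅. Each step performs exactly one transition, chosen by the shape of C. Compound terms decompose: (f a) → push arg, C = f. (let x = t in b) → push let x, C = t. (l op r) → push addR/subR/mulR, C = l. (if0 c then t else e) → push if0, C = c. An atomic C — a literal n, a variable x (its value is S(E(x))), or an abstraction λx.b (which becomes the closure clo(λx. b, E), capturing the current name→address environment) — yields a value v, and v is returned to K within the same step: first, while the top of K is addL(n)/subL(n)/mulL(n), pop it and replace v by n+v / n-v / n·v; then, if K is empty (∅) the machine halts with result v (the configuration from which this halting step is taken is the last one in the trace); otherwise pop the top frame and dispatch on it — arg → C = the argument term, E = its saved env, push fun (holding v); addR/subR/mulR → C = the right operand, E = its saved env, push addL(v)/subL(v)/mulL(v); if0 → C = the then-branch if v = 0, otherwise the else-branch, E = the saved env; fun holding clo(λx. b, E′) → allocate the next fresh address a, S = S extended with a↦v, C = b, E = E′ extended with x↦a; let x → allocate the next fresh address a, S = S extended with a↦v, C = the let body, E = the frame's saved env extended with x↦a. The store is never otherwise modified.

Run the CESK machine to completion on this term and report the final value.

Answer: -3

Machine steps:
[0] <C=(((λp. (if0 (p * -1) then 0 else -3)) (-1 + 6)) - ((λp. ((λu. 0) p)) ((λv. ((λq. q) v)) 0))), E=∅, S=∅, K=∅>
[1] <C=((λp. (if0 (p * -1) then 0 else -3)) (-1 + 6)), E=∅, S=∅, K=[subR]>
[2] <C=(λp. (if0 (p * -1) then 0 else -3)), E=∅, S=∅, K=[arg :: subR]>
[3] <C=(-1 + 6), E=∅, S=∅, K=[fun :: subR]>
[4] <C=-1, E=∅, S=∅, K=[addR :: fun :: subR]>
[5] <C=6, E=∅, S=∅, K=[addL(-1) :: fun :: subR]>
[6] <C=(if0 (p * -1) then 0 else -3), E={p↦0}, S={0↦5}, K=[subR]>
[7] <C=(p * -1), E={p↦0}, S={0↦5}, K=[if0 :: subR]>
[8] <C=p, E={p↦0}, S={0↦5}, K=[mulR :: if0 :: subR]>
[9] <C=-1, E={p↦0}, S={0↦5}, K=[mulL(5) :: if0 :: subR]>
[10] <C=-3, E={p↦0}, S={0↦5}, K=[subR]>
[11] <C=((λp. ((λu. 0) p)) ((λv. ((λq. q) v)) 0)), E=∅, S={0↦5}, K=[subL(-3)]>
[12] <C=(λp. ((λu. 0) p)), E=∅, S={0↦5}, K=[arg :: subL(-3)]>
[13] <C=((λv. ((λq. q) v)) 0), E=∅, S={0↦5}, K=[fun :: subL(-3)]>
[14] <C=(λv. ((λq. q) v)), E=∅, S={0↦5}, K=[arg :: fun :: subL(-3)]>
[15] <C=0, E=∅, S={0↦5}, K=[fun :: fun :: subL(-3)]>
[16] <C=((λq. q) v), E={v↦1}, S={0↦5, 1↦0}, K=[fun :: subL(-3)]>
[17] <C=(λq. q), E={v↦1}, S={0↦5, 1↦0}, K=[arg :: fun :: subL(-3)]>
[18] <C=v, E={v↦1}, S={0↦5, 1↦0}, K=[fun :: fun :: subL(-3)]>
[19] <C=q, E={q↦2, v↦1}, S={0↦5, 1↦0, 2↦0}, K=[fun :: subL(-3)]>
[20] <C=((λu. 0) p), E={p↦3}, S={0↦5, 1↦0, 2↦0, 3↦0}, K=[subL(-3)]>
[21] <C=(λu. 0), E={p↦3}, S={0↦5, 1↦0, 2↦0, 3↦0}, K=[arg :: subL(-3)]>
[22] <C=p, E={p↦3}, S={0↦5, 1↦0, 2↦0, 3↦0}, K=[fun :: subL(-3)]>
[23] <C=0, E={u↦4, p↦3}, S={0↦5, 1↦0, 2↦0, 3↦0, 4↦0}, K=[subL(-3)]>
→ final value -3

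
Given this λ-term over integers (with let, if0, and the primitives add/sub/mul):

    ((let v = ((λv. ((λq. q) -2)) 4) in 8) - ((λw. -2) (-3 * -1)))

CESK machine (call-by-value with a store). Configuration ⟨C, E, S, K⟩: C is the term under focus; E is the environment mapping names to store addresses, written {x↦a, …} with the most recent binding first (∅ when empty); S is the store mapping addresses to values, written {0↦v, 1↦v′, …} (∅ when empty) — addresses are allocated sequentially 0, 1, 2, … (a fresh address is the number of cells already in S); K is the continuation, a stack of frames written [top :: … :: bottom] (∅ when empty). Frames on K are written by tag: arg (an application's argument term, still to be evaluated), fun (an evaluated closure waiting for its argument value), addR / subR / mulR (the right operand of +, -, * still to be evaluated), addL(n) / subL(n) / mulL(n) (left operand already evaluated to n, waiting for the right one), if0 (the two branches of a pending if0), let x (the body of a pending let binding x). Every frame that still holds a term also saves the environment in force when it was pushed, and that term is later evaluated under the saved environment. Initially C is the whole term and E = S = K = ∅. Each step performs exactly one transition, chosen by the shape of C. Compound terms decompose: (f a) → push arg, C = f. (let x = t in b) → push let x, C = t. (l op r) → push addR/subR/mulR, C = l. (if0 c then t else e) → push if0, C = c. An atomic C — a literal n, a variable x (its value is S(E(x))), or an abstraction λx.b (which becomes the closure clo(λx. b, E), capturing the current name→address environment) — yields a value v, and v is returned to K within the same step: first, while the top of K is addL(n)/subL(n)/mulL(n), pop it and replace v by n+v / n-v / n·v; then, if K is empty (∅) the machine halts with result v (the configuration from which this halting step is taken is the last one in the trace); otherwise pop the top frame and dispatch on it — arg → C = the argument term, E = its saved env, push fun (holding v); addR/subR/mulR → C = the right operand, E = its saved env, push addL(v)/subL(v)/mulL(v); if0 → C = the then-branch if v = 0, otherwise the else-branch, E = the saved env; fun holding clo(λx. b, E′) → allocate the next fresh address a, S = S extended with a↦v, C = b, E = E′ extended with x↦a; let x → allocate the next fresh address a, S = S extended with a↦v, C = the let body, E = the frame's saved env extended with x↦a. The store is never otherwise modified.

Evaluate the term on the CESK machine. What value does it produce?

step 0: [C=((let v = ((λv. ((λq. q) -2)) 4) in 8) - ((λw. -2) (-3 * -1))) | E=∅ | S=∅ | K=∅]
step 1: [C=(let v = ((λv. ((λq. q) -2)) 4) in 8) | E=∅ | S=∅ | K=[subR]]
step 2: [C=((λv. ((λq. q) -2)) 4) | E=∅ | S=∅ | K=[let v :: subR]]
step 3: [C=(λv. ((λq. q) -2)) | E=∅ | S=∅ | K=[arg :: let v :: subR]]
step 4: [C=4 | E=∅ | S=∅ | K=[fun :: let v :: subR]]
step 5: [C=((λq. q) -2) | E={v↦0} | S={0↦4} | K=[let v :: subR]]
step 6: [C=(λq. q) | E={v↦0} | S={0↦4} | K=[arg :: let v :: subR]]
step 7: [C=-2 | E={v↦0} | S={0↦4} | K=[fun :: let v :: subR]]
step 8: [C=q | E={q↦1, v↦0} | S={0↦4, 1↦-2} | K=[let v :: subR]]
step 9: [C=8 | E={v↦2} | S={0↦4, 1↦-2, 2↦-2} | K=[subR]]
step 10: [C=((λw. -2) (-3 * -1)) | E=∅ | S={0↦4, 1↦-2, 2↦-2} | K=[subL(8)]]
step 11: [C=(λw. -2) | E=∅ | S={0↦4, 1↦-2, 2↦-2} | K=[arg :: subL(8)]]
step 12: [C=(-3 * -1) | E=∅ | S={0↦4, 1↦-2, 2↦-2} | K=[fun :: subL(8)]]
step 13: [C=-3 | E=∅ | S={0↦4, 1↦-2, 2↦-2} | K=[mulR :: fun :: subL(8)]]
step 14: [C=-1 | E=∅ | S={0↦4, 1↦-2, 2↦-2} | K=[mulL(-3) :: fun :: subL(8)]]
step 15: [C=-2 | E={w↦3} | S={0↦4, 1↦-2, 2↦-2, 3↦3} | K=[subL(8)]]
→ final value 10

Answer: 10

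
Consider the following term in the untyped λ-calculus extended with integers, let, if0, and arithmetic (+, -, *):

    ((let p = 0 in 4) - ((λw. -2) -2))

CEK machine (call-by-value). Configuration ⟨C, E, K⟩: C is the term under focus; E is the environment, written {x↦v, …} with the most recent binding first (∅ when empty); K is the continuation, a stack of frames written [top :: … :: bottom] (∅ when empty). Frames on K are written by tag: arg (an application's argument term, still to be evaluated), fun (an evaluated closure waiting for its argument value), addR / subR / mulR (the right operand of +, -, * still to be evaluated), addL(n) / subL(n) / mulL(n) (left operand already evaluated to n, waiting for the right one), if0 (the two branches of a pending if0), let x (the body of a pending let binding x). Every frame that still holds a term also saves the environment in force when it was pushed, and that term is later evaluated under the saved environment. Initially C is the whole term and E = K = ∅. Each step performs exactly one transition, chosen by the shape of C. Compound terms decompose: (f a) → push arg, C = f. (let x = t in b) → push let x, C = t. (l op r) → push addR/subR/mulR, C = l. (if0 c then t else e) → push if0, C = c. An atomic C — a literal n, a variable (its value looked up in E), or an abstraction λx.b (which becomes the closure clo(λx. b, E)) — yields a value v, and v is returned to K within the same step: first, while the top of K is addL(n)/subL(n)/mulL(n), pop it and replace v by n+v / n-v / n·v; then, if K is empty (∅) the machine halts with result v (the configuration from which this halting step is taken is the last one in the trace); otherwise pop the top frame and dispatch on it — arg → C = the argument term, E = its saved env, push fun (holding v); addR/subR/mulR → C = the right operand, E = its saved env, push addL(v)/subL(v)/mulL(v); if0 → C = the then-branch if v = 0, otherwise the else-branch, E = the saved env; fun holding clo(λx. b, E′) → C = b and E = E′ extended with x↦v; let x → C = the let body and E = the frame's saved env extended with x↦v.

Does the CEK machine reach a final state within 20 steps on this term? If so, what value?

[0] ⟨C=((let p = 0 in 4) - ((λw. -2) -2)); E=∅; K=∅⟩
[1] ⟨C=(let p = 0 in 4); E=∅; K=[subR]⟩
[2] ⟨C=0; E=∅; K=[let p :: subR]⟩
[3] ⟨C=4; E={p↦0}; K=[subR]⟩
[4] ⟨C=((λw. -2) -2); E=∅; K=[subL(4)]⟩
[5] ⟨C=(λw. -2); E=∅; K=[arg :: subL(4)]⟩
[6] ⟨C=-2; E=∅; K=[fun :: subL(4)]⟩
[7] ⟨C=-2; E={w↦-2}; K=[subL(4)]⟩
→ final value 6

Answer: 6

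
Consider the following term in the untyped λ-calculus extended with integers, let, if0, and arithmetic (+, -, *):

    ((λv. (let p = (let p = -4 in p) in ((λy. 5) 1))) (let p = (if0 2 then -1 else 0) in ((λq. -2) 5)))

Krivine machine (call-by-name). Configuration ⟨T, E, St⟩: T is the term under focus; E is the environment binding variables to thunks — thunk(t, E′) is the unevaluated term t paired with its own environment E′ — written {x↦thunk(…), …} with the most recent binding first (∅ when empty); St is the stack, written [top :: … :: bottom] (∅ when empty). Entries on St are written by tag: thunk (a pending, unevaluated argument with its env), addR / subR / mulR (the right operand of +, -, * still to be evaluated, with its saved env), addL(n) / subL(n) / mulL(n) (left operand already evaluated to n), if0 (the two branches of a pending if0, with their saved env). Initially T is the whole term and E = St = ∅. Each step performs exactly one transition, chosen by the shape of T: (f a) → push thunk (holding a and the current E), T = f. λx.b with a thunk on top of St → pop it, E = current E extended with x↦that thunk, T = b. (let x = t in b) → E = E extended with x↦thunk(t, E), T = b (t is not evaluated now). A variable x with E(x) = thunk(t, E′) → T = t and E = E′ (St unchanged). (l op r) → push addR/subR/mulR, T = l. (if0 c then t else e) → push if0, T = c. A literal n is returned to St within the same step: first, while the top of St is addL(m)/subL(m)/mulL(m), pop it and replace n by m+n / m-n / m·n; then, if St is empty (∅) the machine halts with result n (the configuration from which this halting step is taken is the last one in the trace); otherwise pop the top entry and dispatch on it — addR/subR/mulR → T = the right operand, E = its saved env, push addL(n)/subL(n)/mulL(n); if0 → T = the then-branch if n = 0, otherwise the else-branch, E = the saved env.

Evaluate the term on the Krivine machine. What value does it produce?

[0] ⟨T=((λv. (let p = (let p = -4 in p) in ((λy. 5) 1))) (let p = (if0 2 then -1 else 0) in ((λq. -2) 5))); E=∅; St=∅⟩
[1] ⟨T=(λv. (let p = (let p = -4 in p) in ((λy. 5) 1))); E=∅; St=[thunk]⟩
[2] ⟨T=(let p = (let p = -4 in p) in ((λy. 5) 1)); E={v↦thunk((let p = (if0 2 then -1 else 0) in ((λq. -2) 5)), ∅)}; St=∅⟩
[3] ⟨T=((λy. 5) 1); E={p↦thunk((let p = -4 in p), {v↦thunk((let p = (if0 2 then -1 else 0) in ((λq. -2) 5)), ∅)}), v↦thunk((let p = (if0 2 then -1 else 0) in ((λq. -2) 5)), ∅)}; St=∅⟩
[4] ⟨T=(λy. 5); E={p↦thunk((let p = -4 in p), {v↦thunk((let p = (if0 2 then -1 else 0) in ((λq. -2) 5)), ∅)}), v↦thunk((let p = (if0 2 then -1 else 0) in ((λq. -2) 5)), ∅)}; St=[thunk]⟩
[5] ⟨T=5; E={y↦thunk(1, {p↦thunk((let p = -4 in p), {v↦thunk((let p = (if0 2 then -1 else 0) in ((λq. -2) 5)), ∅)}), v↦thunk((let p = (if0 2 then -1 else 0) in ((λq. -2) 5)), ∅)}), p↦thunk((let p = -4 in p), {v↦thunk((let p = (if0 2 then -1 else 0) in ((λq. -2) 5)), ∅)}), v↦thunk((let p = (if0 2 then -1 else 0) in ((λq. -2) 5)), ∅)}; St=∅⟩
→ final value 5

Answer: 5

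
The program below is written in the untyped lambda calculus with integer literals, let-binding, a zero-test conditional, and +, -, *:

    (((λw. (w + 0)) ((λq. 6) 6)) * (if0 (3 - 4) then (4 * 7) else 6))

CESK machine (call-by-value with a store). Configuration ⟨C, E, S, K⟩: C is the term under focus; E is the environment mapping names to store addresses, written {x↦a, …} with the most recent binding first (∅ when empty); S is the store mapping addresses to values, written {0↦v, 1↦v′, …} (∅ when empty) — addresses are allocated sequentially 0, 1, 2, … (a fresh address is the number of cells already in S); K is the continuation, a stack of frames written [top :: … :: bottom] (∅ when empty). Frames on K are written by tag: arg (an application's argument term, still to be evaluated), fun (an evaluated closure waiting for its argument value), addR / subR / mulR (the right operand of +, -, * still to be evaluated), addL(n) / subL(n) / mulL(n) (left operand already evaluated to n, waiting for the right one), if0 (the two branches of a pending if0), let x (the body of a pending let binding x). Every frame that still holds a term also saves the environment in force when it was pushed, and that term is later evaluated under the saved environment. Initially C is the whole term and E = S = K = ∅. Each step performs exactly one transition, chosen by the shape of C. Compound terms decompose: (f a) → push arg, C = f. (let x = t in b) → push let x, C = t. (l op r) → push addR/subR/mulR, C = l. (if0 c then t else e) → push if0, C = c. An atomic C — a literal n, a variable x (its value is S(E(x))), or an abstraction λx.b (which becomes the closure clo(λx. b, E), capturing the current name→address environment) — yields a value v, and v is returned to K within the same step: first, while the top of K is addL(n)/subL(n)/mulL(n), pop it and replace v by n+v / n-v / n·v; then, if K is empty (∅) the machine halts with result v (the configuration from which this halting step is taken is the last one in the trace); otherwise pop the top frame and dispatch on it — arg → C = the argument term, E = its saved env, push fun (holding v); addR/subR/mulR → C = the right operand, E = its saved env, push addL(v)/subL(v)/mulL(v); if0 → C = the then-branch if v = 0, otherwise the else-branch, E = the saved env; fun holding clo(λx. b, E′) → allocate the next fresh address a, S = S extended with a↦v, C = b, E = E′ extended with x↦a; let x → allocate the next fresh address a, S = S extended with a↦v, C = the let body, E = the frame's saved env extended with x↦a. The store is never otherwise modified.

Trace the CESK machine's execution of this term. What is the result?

Answer: 36

Execution trace:
t=0: ⟨C=(((λw. (w + 0)) ((λq. 6) 6)) * (if0 (3 - 4) then (4 * 7) else 6)); E=∅; S=∅; K=∅⟩
t=1: ⟨C=((λw. (w + 0)) ((λq. 6) 6)); E=∅; S=∅; K=[mulR]⟩
t=2: ⟨C=(λw. (w + 0)); E=∅; S=∅; K=[arg :: mulR]⟩
t=3: ⟨C=((λq. 6) 6); E=∅; S=∅; K=[fun :: mulR]⟩
t=4: ⟨C=(λq. 6); E=∅; S=∅; K=[arg :: fun :: mulR]⟩
t=5: ⟨C=6; E=∅; S=∅; K=[fun :: fun :: mulR]⟩
t=6: ⟨C=6; E={q↦0}; S={0↦6}; K=[fun :: mulR]⟩
t=7: ⟨C=(w + 0); E={w↦1}; S={0↦6, 1↦6}; K=[mulR]⟩
t=8: ⟨C=w; E={w↦1}; S={0↦6, 1↦6}; K=[addR :: mulR]⟩
t=9: ⟨C=0; E={w↦1}; S={0↦6, 1↦6}; K=[addL(6) :: mulR]⟩
t=10: ⟨C=(if0 (3 - 4) then (4 * 7) else 6); E=∅; S={0↦6, 1↦6}; K=[mulL(6)]⟩
t=11: ⟨C=(3 - 4); E=∅; S={0↦6, 1↦6}; K=[if0 :: mulL(6)]⟩
t=12: ⟨C=3; E=∅; S={0↦6, 1↦6}; K=[subR :: if0 :: mulL(6)]⟩
t=13: ⟨C=4; E=∅; S={0↦6, 1↦6}; K=[subL(3) :: if0 :: mulL(6)]⟩
t=14: ⟨C=6; E=∅; S={0↦6, 1↦6}; K=[mulL(6)]⟩
→ final value 36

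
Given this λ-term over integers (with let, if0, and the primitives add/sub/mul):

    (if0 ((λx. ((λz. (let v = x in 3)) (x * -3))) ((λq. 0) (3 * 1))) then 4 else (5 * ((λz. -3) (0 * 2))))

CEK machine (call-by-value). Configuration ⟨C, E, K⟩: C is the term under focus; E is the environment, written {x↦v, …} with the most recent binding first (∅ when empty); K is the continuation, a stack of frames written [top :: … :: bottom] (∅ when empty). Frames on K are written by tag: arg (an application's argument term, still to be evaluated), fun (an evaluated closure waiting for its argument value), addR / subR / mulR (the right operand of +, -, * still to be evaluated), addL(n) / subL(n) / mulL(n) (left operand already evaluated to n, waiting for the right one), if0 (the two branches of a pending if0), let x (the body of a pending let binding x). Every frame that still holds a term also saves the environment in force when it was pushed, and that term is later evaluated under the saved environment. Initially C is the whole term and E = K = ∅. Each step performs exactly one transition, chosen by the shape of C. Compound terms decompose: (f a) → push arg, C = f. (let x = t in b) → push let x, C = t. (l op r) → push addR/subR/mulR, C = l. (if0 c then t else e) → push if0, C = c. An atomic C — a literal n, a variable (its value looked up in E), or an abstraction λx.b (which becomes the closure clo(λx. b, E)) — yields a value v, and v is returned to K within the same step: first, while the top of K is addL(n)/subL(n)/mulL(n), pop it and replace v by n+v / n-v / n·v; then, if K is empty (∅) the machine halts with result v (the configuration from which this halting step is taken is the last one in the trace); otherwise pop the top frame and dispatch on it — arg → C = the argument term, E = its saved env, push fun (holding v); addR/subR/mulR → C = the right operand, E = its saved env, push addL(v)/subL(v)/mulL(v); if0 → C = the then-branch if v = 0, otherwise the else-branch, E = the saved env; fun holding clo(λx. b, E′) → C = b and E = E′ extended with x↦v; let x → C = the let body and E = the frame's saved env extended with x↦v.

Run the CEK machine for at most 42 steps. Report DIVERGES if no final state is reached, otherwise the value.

0. [C=(if0 ((λx. ((λz. (let v = x in 3)) (x * -3))) ((λq. 0) (3 * 1))) then 4 else (5 * ((λz. -3) (0 * 2)))) | E=∅ | K=∅]
1. [C=((λx. ((λz. (let v = x in 3)) (x * -3))) ((λq. 0) (3 * 1))) | E=∅ | K=[if0]]
2. [C=(λx. ((λz. (let v = x in 3)) (x * -3))) | E=∅ | K=[arg :: if0]]
3. [C=((λq. 0) (3 * 1)) | E=∅ | K=[fun :: if0]]
4. [C=(λq. 0) | E=∅ | K=[arg :: fun :: if0]]
5. [C=(3 * 1) | E=∅ | K=[fun :: fun :: if0]]
6. [C=3 | E=∅ | K=[mulR :: fun :: fun :: if0]]
7. [C=1 | E=∅ | K=[mulL(3) :: fun :: fun :: if0]]
8. [C=0 | E={q↦3} | K=[fun :: if0]]
9. [C=((λz. (let v = x in 3)) (x * -3)) | E={x↦0} | K=[if0]]
10. [C=(λz. (let v = x in 3)) | E={x↦0} | K=[arg :: if0]]
11. [C=(x * -3) | E={x↦0} | K=[fun :: if0]]
12. [C=x | E={x↦0} | K=[mulR :: fun :: if0]]
13. [C=-3 | E={x↦0} | K=[mulL(0) :: fun :: if0]]
14. [C=(let v = x in 3) | E={z↦0, x↦0} | K=[if0]]
15. [C=x | E={z↦0, x↦0} | K=[let v :: if0]]
16. [C=3 | E={v↦0, z↦0, x↦0} | K=[if0]]
17. [C=(5 * ((λz. -3) (0 * 2))) | E=∅ | K=∅]
18. [C=5 | E=∅ | K=[mulR]]
19. [C=((λz. -3) (0 * 2)) | E=∅ | K=[mulL(5)]]
20. [C=(λz. -3) | E=∅ | K=[arg :: mulL(5)]]
21. [C=(0 * 2) | E=∅ | K=[fun :: mulL(5)]]
22. [C=0 | E=∅ | K=[mulR :: fun :: mulL(5)]]
23. [C=2 | E=∅ | K=[mulL(0) :: fun :: mulL(5)]]
24. [C=-3 | E={z↦0} | K=[mulL(5)]]
→ final value -15

Answer: -15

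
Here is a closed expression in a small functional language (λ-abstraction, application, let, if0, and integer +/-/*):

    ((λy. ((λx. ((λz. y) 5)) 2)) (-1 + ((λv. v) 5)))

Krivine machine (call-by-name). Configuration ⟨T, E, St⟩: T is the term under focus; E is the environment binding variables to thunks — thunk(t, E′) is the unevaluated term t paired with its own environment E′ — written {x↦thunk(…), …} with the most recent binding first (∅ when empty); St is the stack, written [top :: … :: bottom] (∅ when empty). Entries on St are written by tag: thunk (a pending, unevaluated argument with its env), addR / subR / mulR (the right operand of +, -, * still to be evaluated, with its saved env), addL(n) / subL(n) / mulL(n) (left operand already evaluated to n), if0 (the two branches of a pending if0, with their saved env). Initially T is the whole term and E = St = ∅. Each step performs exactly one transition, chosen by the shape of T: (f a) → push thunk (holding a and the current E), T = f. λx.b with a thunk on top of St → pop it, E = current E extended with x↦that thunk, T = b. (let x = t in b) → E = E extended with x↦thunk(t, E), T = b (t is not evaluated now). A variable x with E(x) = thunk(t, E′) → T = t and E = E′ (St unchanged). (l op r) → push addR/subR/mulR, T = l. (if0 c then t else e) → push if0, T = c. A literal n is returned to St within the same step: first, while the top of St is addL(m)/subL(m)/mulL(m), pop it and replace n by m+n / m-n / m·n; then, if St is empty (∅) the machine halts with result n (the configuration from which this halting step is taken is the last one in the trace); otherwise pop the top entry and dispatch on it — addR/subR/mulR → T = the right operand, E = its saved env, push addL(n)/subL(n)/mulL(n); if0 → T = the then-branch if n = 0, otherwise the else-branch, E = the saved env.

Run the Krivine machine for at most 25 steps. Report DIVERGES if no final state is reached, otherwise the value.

Answer: 4

Derivation:
[0] <T=((λy. ((λx. ((λz. y) 5)) 2)) (-1 + ((λv. v) 5))), E=∅, St=∅>
[1] <T=(λy. ((λx. ((λz. y) 5)) 2)), E=∅, St=[thunk]>
[2] <T=((λx. ((λz. y) 5)) 2), E={y↦thunk((-1 + ((λv. v) 5)), ∅)}, St=∅>
[3] <T=(λx. ((λz. y) 5)), E={y↦thunk((-1 + ((λv. v) 5)), ∅)}, St=[thunk]>
[4] <T=((λz. y) 5), E={x↦thunk(2, {y↦thunk((-1 + ((λv. v) 5)), ∅)}), y↦thunk((-1 + ((λv. v) 5)), ∅)}, St=∅>
[5] <T=(λz. y), E={x↦thunk(2, {y↦thunk((-1 + ((λv. v) 5)), ∅)}), y↦thunk((-1 + ((λv. v) 5)), ∅)}, St=[thunk]>
[6] <T=y, E={z↦thunk(5, {x↦thunk(2, {y↦thunk((-1 + ((λv. v) 5)), ∅)}), y↦thunk((-1 + ((λv. v) 5)), ∅)}), x↦thunk(2, {y↦thunk((-1 + ((λv. v) 5)), ∅)}), y↦thunk((-1 + ((λv. v) 5)), ∅)}, St=∅>
[7] <T=(-1 + ((λv. v) 5)), E=∅, St=∅>
[8] <T=-1, E=∅, St=[addR]>
[9] <T=((λv. v) 5), E=∅, St=[addL(-1)]>
[10] <T=(λv. v), E=∅, St=[thunk :: addL(-1)]>
[11] <T=v, E={v↦thunk(5, ∅)}, St=[addL(-1)]>
[12] <T=5, E=∅, St=[addL(-1)]>
→ final value 4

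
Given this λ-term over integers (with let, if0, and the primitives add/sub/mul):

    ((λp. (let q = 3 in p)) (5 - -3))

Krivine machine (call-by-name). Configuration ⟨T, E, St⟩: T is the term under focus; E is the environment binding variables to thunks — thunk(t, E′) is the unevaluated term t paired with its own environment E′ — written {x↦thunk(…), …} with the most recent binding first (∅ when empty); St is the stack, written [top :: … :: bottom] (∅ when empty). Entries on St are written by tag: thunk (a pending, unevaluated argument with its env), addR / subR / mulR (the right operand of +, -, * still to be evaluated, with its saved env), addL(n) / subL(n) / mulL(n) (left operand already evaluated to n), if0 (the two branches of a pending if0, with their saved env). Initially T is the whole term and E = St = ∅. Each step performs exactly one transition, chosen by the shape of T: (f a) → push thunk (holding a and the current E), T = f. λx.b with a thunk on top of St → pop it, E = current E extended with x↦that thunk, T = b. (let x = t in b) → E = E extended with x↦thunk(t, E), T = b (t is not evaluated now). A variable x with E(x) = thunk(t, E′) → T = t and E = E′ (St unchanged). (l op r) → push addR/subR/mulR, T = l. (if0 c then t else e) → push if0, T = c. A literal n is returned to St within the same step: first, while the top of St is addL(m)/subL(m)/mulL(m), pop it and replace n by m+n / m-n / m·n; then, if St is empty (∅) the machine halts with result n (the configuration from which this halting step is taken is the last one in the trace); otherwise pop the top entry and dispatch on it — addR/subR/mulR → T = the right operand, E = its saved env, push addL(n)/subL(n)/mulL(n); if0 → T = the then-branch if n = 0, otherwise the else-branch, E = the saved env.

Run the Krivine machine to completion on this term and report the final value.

Answer: 8

Execution trace:
[0] ⟨T=((λp. (let q = 3 in p)) (5 - -3)); E=∅; St=∅⟩
[1] ⟨T=(λp. (let q = 3 in p)); E=∅; St=[thunk]⟩
[2] ⟨T=(let q = 3 in p); E={p↦thunk((5 - -3), ∅)}; St=∅⟩
[3] ⟨T=p; E={q↦thunk(3, {p↦thunk((5 - -3), ∅)}), p↦thunk((5 - -3), ∅)}; St=∅⟩
[4] ⟨T=(5 - -3); E=∅; St=∅⟩
[5] ⟨T=5; E=∅; St=[subR]⟩
[6] ⟨T=-3; E=∅; St=[subL(5)]⟩
→ final value 8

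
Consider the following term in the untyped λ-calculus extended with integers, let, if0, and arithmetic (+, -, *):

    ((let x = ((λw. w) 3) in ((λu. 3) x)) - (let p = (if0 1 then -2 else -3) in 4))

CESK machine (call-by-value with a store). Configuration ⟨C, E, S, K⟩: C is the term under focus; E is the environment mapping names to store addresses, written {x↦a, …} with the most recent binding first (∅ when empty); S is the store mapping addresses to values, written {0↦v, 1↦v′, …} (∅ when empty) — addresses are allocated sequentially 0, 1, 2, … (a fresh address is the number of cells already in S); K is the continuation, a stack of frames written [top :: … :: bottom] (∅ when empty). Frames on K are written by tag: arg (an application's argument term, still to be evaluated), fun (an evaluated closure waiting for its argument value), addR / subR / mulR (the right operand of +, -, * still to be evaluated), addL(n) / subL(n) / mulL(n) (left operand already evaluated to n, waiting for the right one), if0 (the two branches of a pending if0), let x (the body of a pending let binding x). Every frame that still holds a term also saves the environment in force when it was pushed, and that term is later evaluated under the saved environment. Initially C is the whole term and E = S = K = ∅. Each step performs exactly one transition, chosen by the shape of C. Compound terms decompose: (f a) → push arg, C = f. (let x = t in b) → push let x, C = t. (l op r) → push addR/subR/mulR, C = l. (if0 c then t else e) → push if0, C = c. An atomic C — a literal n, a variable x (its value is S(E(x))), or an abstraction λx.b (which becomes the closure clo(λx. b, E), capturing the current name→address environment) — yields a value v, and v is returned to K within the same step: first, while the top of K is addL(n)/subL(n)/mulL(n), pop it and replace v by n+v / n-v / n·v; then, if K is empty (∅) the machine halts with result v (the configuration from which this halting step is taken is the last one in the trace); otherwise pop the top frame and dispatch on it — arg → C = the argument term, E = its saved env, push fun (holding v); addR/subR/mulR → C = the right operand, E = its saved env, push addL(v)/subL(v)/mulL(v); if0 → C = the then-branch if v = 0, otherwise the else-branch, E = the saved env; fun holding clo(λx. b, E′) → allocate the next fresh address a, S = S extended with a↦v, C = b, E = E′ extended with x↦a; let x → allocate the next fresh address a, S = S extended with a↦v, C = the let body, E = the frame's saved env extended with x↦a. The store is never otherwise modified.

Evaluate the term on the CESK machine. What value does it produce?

t=0: [C=((let x = ((λw. w) 3) in ((λu. 3) x)) - (let p = (if0 1 then -2 else -3) in 4)) | E=∅ | S=∅ | K=∅]
t=1: [C=(let x = ((λw. w) 3) in ((λu. 3) x)) | E=∅ | S=∅ | K=[subR]]
t=2: [C=((λw. w) 3) | E=∅ | S=∅ | K=[let x :: subR]]
t=3: [C=(λw. w) | E=∅ | S=∅ | K=[arg :: let x :: subR]]
t=4: [C=3 | E=∅ | S=∅ | K=[fun :: let x :: subR]]
t=5: [C=w | E={w↦0} | S={0↦3} | K=[let x :: subR]]
t=6: [C=((λu. 3) x) | E={x↦1} | S={0↦3, 1↦3} | K=[subR]]
t=7: [C=(λu. 3) | E={x↦1} | S={0↦3, 1↦3} | K=[arg :: subR]]
t=8: [C=x | E={x↦1} | S={0↦3, 1↦3} | K=[fun :: subR]]
t=9: [C=3 | E={u↦2, x↦1} | S={0↦3, 1↦3, 2↦3} | K=[subR]]
t=10: [C=(let p = (if0 1 then -2 else -3) in 4) | E=∅ | S={0↦3, 1↦3, 2↦3} | K=[subL(3)]]
t=11: [C=(if0 1 then -2 else -3) | E=∅ | S={0↦3, 1↦3, 2↦3} | K=[let p :: subL(3)]]
t=12: [C=1 | E=∅ | S={0↦3, 1↦3, 2↦3} | K=[if0 :: let p :: subL(3)]]
t=13: [C=-3 | E=∅ | S={0↦3, 1↦3, 2↦3} | K=[let p :: subL(3)]]
t=14: [C=4 | E={p↦3} | S={0↦3, 1↦3, 2↦3, 3↦-3} | K=[subL(3)]]
→ final value -1

Answer: -1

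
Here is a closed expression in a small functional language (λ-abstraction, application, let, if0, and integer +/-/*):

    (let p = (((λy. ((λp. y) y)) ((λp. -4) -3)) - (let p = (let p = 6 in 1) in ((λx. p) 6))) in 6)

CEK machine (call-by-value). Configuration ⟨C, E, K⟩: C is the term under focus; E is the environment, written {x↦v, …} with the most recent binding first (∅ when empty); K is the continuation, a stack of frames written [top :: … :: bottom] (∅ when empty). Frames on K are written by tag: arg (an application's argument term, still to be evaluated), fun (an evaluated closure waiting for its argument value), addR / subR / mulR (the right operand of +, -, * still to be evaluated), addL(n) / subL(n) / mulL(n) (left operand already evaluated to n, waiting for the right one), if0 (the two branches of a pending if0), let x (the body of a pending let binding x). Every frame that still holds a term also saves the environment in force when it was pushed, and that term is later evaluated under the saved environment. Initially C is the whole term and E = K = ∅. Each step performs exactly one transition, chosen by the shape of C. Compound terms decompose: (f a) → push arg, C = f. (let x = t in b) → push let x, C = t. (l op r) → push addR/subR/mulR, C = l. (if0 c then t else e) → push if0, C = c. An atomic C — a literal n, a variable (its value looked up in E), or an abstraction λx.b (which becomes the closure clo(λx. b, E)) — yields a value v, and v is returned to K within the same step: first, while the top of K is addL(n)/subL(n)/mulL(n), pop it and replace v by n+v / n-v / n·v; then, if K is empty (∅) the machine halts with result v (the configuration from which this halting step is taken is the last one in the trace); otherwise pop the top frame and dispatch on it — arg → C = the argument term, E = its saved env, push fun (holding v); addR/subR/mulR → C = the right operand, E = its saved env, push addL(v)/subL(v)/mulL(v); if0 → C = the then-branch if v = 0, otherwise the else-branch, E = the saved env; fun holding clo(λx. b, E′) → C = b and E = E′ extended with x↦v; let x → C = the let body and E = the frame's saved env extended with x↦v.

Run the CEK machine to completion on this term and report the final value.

Answer: 6

Derivation:
t=0: ⟨C=(let p = (((λy. ((λp. y) y)) ((λp. -4) -3)) - (let p = (let p = 6 in 1) in ((λx. p) 6))) in 6); E=∅; K=∅⟩
t=1: ⟨C=(((λy. ((λp. y) y)) ((λp. -4) -3)) - (let p = (let p = 6 in 1) in ((λx. p) 6))); E=∅; K=[let p]⟩
t=2: ⟨C=((λy. ((λp. y) y)) ((λp. -4) -3)); E=∅; K=[subR :: let p]⟩
t=3: ⟨C=(λy. ((λp. y) y)); E=∅; K=[arg :: subR :: let p]⟩
t=4: ⟨C=((λp. -4) -3); E=∅; K=[fun :: subR :: let p]⟩
t=5: ⟨C=(λp. -4); E=∅; K=[arg :: fun :: subR :: let p]⟩
t=6: ⟨C=-3; E=∅; K=[fun :: fun :: subR :: let p]⟩
t=7: ⟨C=-4; E={p↦-3}; K=[fun :: subR :: let p]⟩
t=8: ⟨C=((λp. y) y); E={y↦-4}; K=[subR :: let p]⟩
t=9: ⟨C=(λp. y); E={y↦-4}; K=[arg :: subR :: let p]⟩
t=10: ⟨C=y; E={y↦-4}; K=[fun :: subR :: let p]⟩
t=11: ⟨C=y; E={p↦-4, y↦-4}; K=[subR :: let p]⟩
t=12: ⟨C=(let p = (let p = 6 in 1) in ((λx. p) 6)); E=∅; K=[subL(-4) :: let p]⟩
t=13: ⟨C=(let p = 6 in 1); E=∅; K=[let p :: subL(-4) :: let p]⟩
t=14: ⟨C=6; E=∅; K=[let p :: let p :: subL(-4) :: let p]⟩
t=15: ⟨C=1; E={p↦6}; K=[let p :: subL(-4) :: let p]⟩
t=16: ⟨C=((λx. p) 6); E={p↦1}; K=[subL(-4) :: let p]⟩
t=17: ⟨C=(λx. p); E={p↦1}; K=[arg :: subL(-4) :: let p]⟩
t=18: ⟨C=6; E={p↦1}; K=[fun :: subL(-4) :: let p]⟩
t=19: ⟨C=p; E={x↦6, p↦1}; K=[subL(-4) :: let p]⟩
t=20: ⟨C=6; E={p↦-5}; K=∅⟩
→ final value 6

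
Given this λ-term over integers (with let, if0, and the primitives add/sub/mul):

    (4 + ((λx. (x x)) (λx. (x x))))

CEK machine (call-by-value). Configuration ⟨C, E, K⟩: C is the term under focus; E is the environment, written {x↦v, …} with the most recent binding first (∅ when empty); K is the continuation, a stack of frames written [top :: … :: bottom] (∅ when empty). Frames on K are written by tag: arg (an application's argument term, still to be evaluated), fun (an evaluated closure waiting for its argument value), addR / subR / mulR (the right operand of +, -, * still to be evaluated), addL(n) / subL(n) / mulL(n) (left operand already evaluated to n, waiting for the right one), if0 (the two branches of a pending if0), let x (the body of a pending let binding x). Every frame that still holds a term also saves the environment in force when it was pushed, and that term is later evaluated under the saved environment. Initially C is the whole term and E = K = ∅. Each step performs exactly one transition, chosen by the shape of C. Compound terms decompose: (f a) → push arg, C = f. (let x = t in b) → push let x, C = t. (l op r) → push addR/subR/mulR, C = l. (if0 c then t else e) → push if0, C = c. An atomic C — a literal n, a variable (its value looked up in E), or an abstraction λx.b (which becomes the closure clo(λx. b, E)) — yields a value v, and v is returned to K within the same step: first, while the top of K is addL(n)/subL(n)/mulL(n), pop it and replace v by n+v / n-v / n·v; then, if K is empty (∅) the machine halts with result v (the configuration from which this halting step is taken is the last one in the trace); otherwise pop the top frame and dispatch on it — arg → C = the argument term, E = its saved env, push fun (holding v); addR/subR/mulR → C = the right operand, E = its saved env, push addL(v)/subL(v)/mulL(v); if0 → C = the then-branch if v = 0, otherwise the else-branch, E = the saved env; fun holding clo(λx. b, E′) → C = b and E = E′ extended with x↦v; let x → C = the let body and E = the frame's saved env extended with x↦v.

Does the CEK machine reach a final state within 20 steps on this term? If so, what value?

Answer: DIVERGES (no final state within 20 steps)

Execution trace:
t=0: <C=(4 + ((λx. (x x)) (λx. (x x)))), E=∅, K=∅>
t=1: <C=4, E=∅, K=[addR]>
t=2: <C=((λx. (x x)) (λx. (x x))), E=∅, K=[addL(4)]>
t=3: <C=(λx. (x x)), E=∅, K=[arg :: addL(4)]>
t=4: <C=(λx. (x x)), E=∅, K=[fun :: addL(4)]>
t=5: <C=(x x), E={x↦clo(λx. (x x), ∅)}, K=[addL(4)]>
t=6: <C=x, E={x↦clo(λx. (x x), ∅)}, K=[arg :: addL(4)]>
t=7: <C=x, E={x↦clo(λx. (x x), ∅)}, K=[fun :: addL(4)]>
… configuration repeats with period 3 (steps 5–7 recur indefinitely) …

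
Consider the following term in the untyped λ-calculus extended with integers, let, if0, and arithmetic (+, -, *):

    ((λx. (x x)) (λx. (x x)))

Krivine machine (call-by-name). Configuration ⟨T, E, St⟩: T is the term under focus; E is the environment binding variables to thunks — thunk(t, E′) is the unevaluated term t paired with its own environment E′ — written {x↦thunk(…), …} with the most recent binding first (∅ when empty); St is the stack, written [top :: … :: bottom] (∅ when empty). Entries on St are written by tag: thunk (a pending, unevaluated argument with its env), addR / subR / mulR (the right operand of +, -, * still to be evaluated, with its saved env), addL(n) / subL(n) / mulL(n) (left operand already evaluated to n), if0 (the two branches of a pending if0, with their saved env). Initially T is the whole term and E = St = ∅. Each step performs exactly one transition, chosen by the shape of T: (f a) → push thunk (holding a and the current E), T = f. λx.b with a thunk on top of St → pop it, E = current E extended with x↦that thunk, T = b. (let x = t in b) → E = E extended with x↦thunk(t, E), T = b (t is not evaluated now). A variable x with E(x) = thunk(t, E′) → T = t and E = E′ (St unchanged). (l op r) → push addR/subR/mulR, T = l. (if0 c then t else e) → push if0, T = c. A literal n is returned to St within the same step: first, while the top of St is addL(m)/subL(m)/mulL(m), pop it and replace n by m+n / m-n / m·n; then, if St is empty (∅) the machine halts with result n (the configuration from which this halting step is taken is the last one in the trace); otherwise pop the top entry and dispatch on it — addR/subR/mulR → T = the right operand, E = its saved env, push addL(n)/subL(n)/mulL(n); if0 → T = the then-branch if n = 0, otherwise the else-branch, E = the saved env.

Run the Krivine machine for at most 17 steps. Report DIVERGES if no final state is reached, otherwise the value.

Answer: DIVERGES (no final state within 17 steps)

Machine steps:
step 0: ⟨T=((λx. (x x)) (λx. (x x))); E=∅; St=∅⟩
step 1: ⟨T=(λx. (x x)); E=∅; St=[thunk]⟩
step 2: ⟨T=(x x); E={x↦thunk((λx. (x x)), ∅)}; St=∅⟩
step 3: ⟨T=x; E={x↦thunk((λx. (x x)), ∅)}; St=[thunk]⟩
step 4: ⟨T=(λx. (x x)); E=∅; St=[thunk]⟩
step 5: ⟨T=(x x); E={x↦thunk(x, {x↦thunk((λx. (x x)), ∅)})}; St=∅⟩
step 6: ⟨T=x; E={x↦thunk(x, {x↦thunk((λx. (x x)), ∅)})}; St=[thunk]⟩
step 7: ⟨T=x; E={x↦thunk((λx. (x x)), ∅)}; St=[thunk]⟩
step 8: ⟨T=(λx. (x x)); E=∅; St=[thunk]⟩
step 9: ⟨T=(x x); E={x↦thunk(x, {x↦thunk(x, {x↦thunk((λx. (x x)), ∅)})})}; St=∅⟩
step 10: ⟨T=x; E={x↦thunk(x, {x↦thunk(x, {x↦thunk((λx. (x x)), ∅)})})}; St=[thunk]⟩
step 11: ⟨T=x; E={x↦thunk(x, {x↦thunk((λx. (x x)), ∅)})}; St=[thunk]⟩
step 12: ⟨T=x; E={x↦thunk((λx. (x x)), ∅)}; St=[thunk]⟩
step 13: ⟨T=(λx. (x x)); E=∅; St=[thunk]⟩
step 14: ⟨T=(x x); E={x↦thunk(x, {x↦thunk(x, {x↦thunk(x, {x↦thunk((λx. (x x)), ∅)})})})}; St=∅⟩
step 15: ⟨T=x; E={x↦thunk(x, {x↦thunk(x, {x↦thunk(x, {x↦thunk((λx. (x x)), ∅)})})})}; St=[thunk]⟩
step 16: ⟨T=x; E={x↦thunk(x, {x↦thunk(x, {x↦thunk((λx. (x x)), ∅)})})}; St=[thunk]⟩
step 17: ⟨T=x; E={x↦thunk(x, {x↦thunk((λx. (x x)), ∅)})}; St=[thunk]⟩
→ 17 transitions taken and the configuration is still not final: no result within 17 steps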